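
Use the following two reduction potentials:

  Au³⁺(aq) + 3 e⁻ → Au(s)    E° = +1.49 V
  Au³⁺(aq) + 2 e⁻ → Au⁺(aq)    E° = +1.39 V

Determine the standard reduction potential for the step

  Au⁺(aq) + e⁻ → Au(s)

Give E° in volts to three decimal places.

+1.690 V

Sequential free energies add, so n₃E°₃ = n₁E°₁ + n₂E°₂.
With n₃ = 3, and the known step contributing 2×(+1.39) V, the unknown satisfies 1·E° = 3×(+1.49) − 2×(+1.39) = +1.690.
E° = +1.690 / 1 = +1.690 V.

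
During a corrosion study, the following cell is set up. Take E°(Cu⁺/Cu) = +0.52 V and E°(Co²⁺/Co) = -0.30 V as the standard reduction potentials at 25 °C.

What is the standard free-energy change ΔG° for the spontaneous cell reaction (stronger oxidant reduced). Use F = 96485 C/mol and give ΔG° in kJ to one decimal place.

-158.2 kJ

Cu⁺/Cu (E° = +0.52 V) is the cathode; Co²⁺/Co (E° = -0.30 V) is the anode, so E°cell = +0.82 V.
Balancing electrons gives n = 2 (lcm of 1 and 2).
ΔG° = −nFE° = −(2)(96485)(+0.82) = -158,235 J = -158.2 kJ.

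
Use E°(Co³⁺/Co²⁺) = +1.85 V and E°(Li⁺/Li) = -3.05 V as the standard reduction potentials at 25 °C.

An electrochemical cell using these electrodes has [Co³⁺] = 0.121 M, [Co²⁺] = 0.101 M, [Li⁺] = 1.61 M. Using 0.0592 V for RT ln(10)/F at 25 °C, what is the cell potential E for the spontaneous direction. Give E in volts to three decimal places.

Co³⁺/Co²⁺ is the cathode (higher E°), Li⁺/Li the anode: E°cell = +1.85 − (-3.05) = +4.90 V, n = 1.
Overall: Co³⁺(aq) + Li(s) → Co²⁺(aq) + Li⁺(aq)
Q = [Co²⁺]·[Li⁺] / ([Co³⁺]); log Q = 0.128.
E = E° − (0.0592/n) log Q = +4.90 − (0.0592/1)(0.128) = +4.892 V.

+4.892 V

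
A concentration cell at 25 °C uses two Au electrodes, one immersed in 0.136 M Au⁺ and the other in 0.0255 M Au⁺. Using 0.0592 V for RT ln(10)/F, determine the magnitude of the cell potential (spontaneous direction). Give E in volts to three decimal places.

For a concentration cell E°cell = 0. The 0.136 M side is the cathode (reduction is favoured where [Au⁺] is higher).
With n = 1, E = −(0.0592/1) log([Au⁺]ₐₙ/[Au⁺]꜀ₐₜ) = −(0.0592/1) log(0.0255/0.136) = −(0.0592/1)(-0.727) = +0.043 V.

+0.043 V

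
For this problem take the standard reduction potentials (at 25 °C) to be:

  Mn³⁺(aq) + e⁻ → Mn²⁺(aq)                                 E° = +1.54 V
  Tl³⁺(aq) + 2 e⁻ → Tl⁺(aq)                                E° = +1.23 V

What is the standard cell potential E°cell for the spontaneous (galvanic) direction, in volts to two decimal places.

The Mn³⁺/Mn²⁺ couple has the higher reduction potential, so it is the cathode; Tl³⁺/Tl⁺ is oxidised at the anode.
E°cell = E°(cathode) − E°(anode) = (+1.54) − (+1.23) = +0.31 V.
Since E°cell > 0, the reaction is spontaneous under standard conditions.

+0.31 V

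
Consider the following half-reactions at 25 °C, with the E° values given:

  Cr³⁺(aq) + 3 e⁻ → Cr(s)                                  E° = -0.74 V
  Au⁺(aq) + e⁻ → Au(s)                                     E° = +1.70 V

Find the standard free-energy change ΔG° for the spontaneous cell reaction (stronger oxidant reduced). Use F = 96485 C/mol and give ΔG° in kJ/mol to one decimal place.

Au⁺/Au (E° = +1.70 V) is the cathode; Cr³⁺/Cr (E° = -0.74 V) is the anode, so E°cell = +2.44 V.
Balancing electrons gives n = 3 (lcm of 1 and 3).
ΔG° = −nFE° = −(3)(96485)(+2.44) = -706,270 J = -706.3 kJ/mol.

-706.3 kJ/mol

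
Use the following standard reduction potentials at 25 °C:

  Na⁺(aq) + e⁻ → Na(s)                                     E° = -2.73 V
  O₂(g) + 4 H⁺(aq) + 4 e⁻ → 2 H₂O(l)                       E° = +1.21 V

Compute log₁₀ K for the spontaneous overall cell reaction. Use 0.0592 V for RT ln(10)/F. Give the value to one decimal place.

Cathode: O₂/H₂O; anode: Na⁺/Na. E°cell = +3.94 V, n = 4.
log K = nE°cell / 0.0592 = (4)(+3.94) / 0.0592 = 266.2.

266.2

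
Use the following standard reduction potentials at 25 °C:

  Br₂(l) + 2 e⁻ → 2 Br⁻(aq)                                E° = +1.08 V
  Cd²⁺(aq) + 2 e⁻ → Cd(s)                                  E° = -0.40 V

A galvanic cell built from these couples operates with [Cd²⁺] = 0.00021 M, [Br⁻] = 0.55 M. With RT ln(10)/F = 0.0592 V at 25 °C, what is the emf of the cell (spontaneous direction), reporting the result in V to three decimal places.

Br₂/Br⁻ is the cathode (higher E°), Cd²⁺/Cd the anode: E°cell = +1.08 − (-0.40) = +1.48 V, n = 2.
Overall: Br₂(l) + Cd(s) → 2 Br⁻(aq) + Cd²⁺(aq)
Q = [Br⁻]^2·[Cd²⁺]; log Q = -4.197.
E = E° − (0.0592/n) log Q = +1.48 − (0.0592/2)(-4.197) = +1.604 V.

+1.604 V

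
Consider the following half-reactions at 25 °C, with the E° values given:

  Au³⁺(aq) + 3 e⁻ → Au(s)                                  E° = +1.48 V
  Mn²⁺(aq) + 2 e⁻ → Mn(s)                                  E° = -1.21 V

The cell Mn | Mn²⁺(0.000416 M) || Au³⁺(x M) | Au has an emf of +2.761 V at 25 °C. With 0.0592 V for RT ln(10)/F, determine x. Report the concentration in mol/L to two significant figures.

0.034 M

Au³⁺/Au is the cathode, Mn²⁺/Mn the anode: E°cell = +2.69 V, n = 6.
Overall reaction: 2 Au³⁺(aq) + 3 Mn(s) → 2 Au(s) + 3 Mn²⁺(aq); Q = [Mn²⁺]^3/[Au³⁺]^2.
From E = E° − (0.0592/n) log Q: log Q = (E° − E)·n/0.0592 = (+2.69 − (+2.761))·6/0.0592 = -7.1959.
So 2·log[Au³⁺] = 3·log(0.000416) − log Q = -10.1427 − (-7.1959) = -2.9468; log[Au³⁺] = -2.9468 / 2 = -1.4734; [Au³⁺] = 10^(-1.4734) ≈ 0.034 M.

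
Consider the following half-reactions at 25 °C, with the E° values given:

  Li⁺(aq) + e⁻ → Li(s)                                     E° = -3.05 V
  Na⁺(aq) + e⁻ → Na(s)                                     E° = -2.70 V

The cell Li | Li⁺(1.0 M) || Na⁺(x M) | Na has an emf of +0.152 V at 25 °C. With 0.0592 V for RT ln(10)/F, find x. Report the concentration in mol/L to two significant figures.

0.00045 M

Na⁺/Na is the cathode, Li⁺/Li the anode: E°cell = +0.35 V, n = 1.
Overall reaction: Na⁺(aq) + Li(s) → Na(s) + Li⁺(aq); Q = [Li⁺]^1/[Na⁺]^1.
From E = E° − (0.0592/n) log Q: log Q = (E° − E)·n/0.0592 = (+0.35 − (+0.152))·1/0.0592 = 3.3446.
So 1·log[Na⁺] = 1·log(1) − log Q = 0.0000 − (3.3446) = -3.3446; [Na⁺] = 10^(-3.3446) ≈ 0.00045 M.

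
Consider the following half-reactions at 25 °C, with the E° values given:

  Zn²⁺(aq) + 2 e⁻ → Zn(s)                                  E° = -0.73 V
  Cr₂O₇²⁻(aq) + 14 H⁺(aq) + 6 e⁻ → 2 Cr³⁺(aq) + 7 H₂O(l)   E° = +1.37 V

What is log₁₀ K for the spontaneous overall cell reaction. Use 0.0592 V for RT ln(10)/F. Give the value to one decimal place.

Cathode: Cr₂O₇²⁻/Cr³⁺; anode: Zn²⁺/Zn. E°cell = +2.10 V, n = 6.
log K = nE°cell / 0.0592 = (6)(+2.10) / 0.0592 = 212.8.

212.8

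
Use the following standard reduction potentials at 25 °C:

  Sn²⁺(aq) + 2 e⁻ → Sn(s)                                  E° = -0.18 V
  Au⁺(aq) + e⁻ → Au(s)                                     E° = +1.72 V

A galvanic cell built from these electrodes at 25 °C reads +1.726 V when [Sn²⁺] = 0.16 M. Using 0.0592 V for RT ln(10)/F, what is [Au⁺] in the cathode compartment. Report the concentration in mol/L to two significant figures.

Au⁺/Au is the cathode, Sn²⁺/Sn the anode: E°cell = +1.90 V, n = 2.
Overall reaction: 2 Au⁺(aq) + Sn(s) → 2 Au(s) + Sn²⁺(aq); Q = [Sn²⁺]^1/[Au⁺]^2.
From E = E° − (0.0592/n) log Q: log Q = (E° − E)·n/0.0592 = (+1.90 − (+1.726))·2/0.0592 = 5.8784.
So 2·log[Au⁺] = 1·log(0.16) − log Q = -0.7959 − (5.8784) = -6.6743; log[Au⁺] = -6.6743 / 2 = -3.3371; [Au⁺] = 10^(-3.3371) ≈ 0.00046 M.

0.00046 M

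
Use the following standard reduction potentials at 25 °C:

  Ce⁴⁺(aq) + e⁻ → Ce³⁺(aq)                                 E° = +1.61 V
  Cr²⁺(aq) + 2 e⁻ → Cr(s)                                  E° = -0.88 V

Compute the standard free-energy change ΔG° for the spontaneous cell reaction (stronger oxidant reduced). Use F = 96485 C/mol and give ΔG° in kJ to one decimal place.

Ce⁴⁺/Ce³⁺ (E° = +1.61 V) is the cathode; Cr²⁺/Cr (E° = -0.88 V) is the anode, so E°cell = +2.49 V.
Balancing electrons gives n = 2 (lcm of 1 and 2).
ΔG° = −nFE° = −(2)(96485)(+2.49) = -480,495 J = -480.5 kJ.

-480.5 kJ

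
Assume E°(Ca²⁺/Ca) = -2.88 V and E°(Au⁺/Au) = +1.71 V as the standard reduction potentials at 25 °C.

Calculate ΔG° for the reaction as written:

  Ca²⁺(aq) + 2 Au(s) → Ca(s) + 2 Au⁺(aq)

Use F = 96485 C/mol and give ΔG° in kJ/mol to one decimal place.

As written, Ca²⁺/Ca is reduced (cathode) and Au⁺/Au is oxidised (anode), so E°cell = (-2.88) − (+1.71) = -4.59 V.
Balancing electrons gives n = 2.
ΔG° = −nFE° = −(2)(96485)(-4.59) = 885,732 J = +885.7 kJ/mol.

+885.7 kJ/mol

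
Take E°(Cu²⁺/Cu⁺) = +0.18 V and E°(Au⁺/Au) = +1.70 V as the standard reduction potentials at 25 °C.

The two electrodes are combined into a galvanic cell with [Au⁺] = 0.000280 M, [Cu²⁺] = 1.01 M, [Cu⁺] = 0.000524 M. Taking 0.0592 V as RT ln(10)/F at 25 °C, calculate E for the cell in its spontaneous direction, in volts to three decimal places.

Au⁺/Au is the cathode (higher E°), Cu²⁺/Cu⁺ the anode: E°cell = +1.70 − (+0.18) = +1.52 V, n = 1.
Overall: Au⁺(aq) + Cu⁺(aq) → Au(s) + Cu²⁺(aq)
Q = [Cu²⁺] / ([Au⁺]·[Cu⁺]); log Q = 6.838.
E = E° − (0.0592/n) log Q = +1.52 − (0.0592/1)(6.838) = +1.115 V.

+1.115 V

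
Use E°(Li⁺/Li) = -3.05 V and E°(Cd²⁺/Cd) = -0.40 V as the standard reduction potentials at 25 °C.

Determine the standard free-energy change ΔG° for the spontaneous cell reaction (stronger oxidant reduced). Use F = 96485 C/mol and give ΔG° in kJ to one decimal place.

-511.4 kJ

Cd²⁺/Cd (E° = -0.40 V) is the cathode; Li⁺/Li (E° = -3.05 V) is the anode, so E°cell = +2.65 V.
Balancing electrons gives n = 2 (lcm of 2 and 1).
ΔG° = −nFE° = −(2)(96485)(+2.65) = -511,370 J = -511.4 kJ.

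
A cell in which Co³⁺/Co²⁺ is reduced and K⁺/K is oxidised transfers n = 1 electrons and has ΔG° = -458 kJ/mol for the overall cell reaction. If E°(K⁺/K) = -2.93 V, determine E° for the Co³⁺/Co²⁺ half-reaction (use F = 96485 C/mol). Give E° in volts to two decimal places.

E°cell = −ΔG°/(nF) = −(-458×10³)/((1)(96485)) = +4.747 V.
Since Co³⁺/Co²⁺ is the cathode and K⁺/K the anode, E°cell = E°(Co³⁺/Co²⁺) − E°(K⁺/K).
So E°(Co³⁺/Co²⁺) = E°cell + E°(K⁺/K) = +4.747 + (-2.93) = +1.82 V.

+1.82 V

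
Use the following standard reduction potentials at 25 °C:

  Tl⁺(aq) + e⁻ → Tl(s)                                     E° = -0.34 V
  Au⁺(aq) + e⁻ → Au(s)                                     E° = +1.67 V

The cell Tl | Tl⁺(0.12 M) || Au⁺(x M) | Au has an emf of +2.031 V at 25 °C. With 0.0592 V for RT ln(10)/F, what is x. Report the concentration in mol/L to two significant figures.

0.27 M

Au⁺/Au is the cathode, Tl⁺/Tl the anode: E°cell = +2.01 V, n = 1.
Overall reaction: Au⁺(aq) + Tl(s) → Au(s) + Tl⁺(aq); Q = [Tl⁺]^1/[Au⁺]^1.
From E = E° − (0.0592/n) log Q: log Q = (E° − E)·n/0.0592 = (+2.01 − (+2.031))·1/0.0592 = -0.3547.
So 1·log[Au⁺] = 1·log(0.12) − log Q = -0.9208 − (-0.3547) = -0.5661; [Au⁺] = 10^(-0.5661) ≈ 0.27 M.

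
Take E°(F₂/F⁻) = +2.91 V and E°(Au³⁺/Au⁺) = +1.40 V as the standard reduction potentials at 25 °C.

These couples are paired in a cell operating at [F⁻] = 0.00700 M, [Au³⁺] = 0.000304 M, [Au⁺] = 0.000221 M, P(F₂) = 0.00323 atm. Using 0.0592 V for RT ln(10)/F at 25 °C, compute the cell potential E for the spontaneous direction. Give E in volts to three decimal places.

+1.560 V

F₂/F⁻ is the cathode (higher E°), Au³⁺/Au⁺ the anode: E°cell = +2.91 − (+1.40) = +1.51 V, n = 2.
Overall: F₂(g) + Au⁺(aq) → 2 F⁻(aq) + Au³⁺(aq)
Q = [F⁻]^2·[Au³⁺] / (P(F₂)·[Au⁺]); log Q = -1.681.
E = E° − (0.0592/n) log Q = +1.51 − (0.0592/2)(-1.681) = +1.560 V.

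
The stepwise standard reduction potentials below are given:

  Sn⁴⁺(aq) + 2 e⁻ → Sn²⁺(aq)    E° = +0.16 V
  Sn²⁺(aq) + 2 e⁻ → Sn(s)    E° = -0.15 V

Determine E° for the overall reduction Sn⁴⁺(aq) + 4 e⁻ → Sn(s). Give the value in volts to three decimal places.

+0.005 V

Standard free energies of sequential steps add: ΔG°₃ = ΔG°₁ + ΔG°₂, so n₃E°₃ = n₁E°₁ + n₂E°₂.
E°₃ = (2×+0.16 + 2×-0.15) / 4 = (+0.020) / 4 = +0.005 V.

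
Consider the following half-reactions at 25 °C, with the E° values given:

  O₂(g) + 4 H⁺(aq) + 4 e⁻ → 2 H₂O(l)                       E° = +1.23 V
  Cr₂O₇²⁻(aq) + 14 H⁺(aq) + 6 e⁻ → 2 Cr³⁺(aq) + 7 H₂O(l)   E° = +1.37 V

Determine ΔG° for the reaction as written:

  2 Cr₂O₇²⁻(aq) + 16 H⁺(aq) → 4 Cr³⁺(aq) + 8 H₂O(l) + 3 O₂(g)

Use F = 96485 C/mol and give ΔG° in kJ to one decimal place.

-162.1 kJ

As written, Cr₂O₇²⁻/Cr³⁺ is reduced (cathode) and O₂/H₂O is oxidised (anode), so E°cell = (+1.37) − (+1.23) = +0.14 V.
Balancing electrons gives n = 12.
ΔG° = −nFE° = −(12)(96485)(+0.14) = -162,095 J = -162.1 kJ.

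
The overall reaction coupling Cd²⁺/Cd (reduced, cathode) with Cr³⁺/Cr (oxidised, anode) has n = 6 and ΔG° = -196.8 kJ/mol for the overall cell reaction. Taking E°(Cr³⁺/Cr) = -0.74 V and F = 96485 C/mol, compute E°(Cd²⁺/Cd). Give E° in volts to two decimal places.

E°cell = −ΔG°/(nF) = −(-196.8×10³)/((6)(96485)) = +0.340 V.
Since Cd²⁺/Cd is the cathode and Cr³⁺/Cr the anode, E°cell = E°(Cd²⁺/Cd) − E°(Cr³⁺/Cr).
So E°(Cd²⁺/Cd) = E°cell + E°(Cr³⁺/Cr) = +0.340 + (-0.74) = -0.40 V.

-0.40 V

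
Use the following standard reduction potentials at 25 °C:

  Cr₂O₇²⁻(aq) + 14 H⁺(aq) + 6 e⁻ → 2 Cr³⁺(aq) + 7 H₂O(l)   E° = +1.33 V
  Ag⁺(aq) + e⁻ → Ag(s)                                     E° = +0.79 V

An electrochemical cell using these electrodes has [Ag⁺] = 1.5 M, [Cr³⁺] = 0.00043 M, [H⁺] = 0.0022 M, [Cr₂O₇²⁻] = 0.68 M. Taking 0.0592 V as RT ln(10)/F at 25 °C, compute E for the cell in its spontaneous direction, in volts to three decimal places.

Cr₂O₇²⁻/Cr³⁺ is the cathode (higher E°), Ag⁺/Ag the anode: E°cell = +1.33 − (+0.79) = +0.54 V, n = 6.
Overall: Cr₂O₇²⁻(aq) + 14 H⁺(aq) + 6 Ag(s) → 2 Cr³⁺(aq) + 7 H₂O(l) + 6 Ag⁺(aq)
Q = [Cr³⁺]^2·[Ag⁺]^6 / ([Cr₂O₇²⁻]·[H⁺]^14); log Q = 31.697.
E = E° − (0.0592/n) log Q = +0.54 − (0.0592/6)(31.697) = +0.227 V.

+0.227 V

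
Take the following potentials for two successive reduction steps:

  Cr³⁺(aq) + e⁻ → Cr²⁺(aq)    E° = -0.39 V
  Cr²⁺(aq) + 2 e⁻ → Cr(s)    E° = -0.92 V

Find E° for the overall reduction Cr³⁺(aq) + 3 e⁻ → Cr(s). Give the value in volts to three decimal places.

Adding the free-energy changes (−nFE°) of the two steps gives −n₃FE°₃ = −n₁FE°₁ − n₂FE°₂.
E°₃ = (1×-0.39 + 2×-0.92) / 3 = (-2.230) / 3 = -0.743 V.

-0.743 V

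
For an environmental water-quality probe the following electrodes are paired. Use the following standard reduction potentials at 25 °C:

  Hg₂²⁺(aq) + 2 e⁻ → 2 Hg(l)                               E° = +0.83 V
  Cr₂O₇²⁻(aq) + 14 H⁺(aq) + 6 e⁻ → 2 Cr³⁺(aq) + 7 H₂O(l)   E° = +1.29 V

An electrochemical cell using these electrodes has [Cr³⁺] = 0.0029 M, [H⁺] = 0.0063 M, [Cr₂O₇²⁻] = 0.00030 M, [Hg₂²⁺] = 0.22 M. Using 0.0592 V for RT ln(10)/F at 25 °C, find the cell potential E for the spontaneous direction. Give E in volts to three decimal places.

+0.191 V

Cr₂O₇²⁻/Cr³⁺ is the cathode (higher E°), Hg₂²⁺/Hg the anode: E°cell = +1.29 − (+0.83) = +0.46 V, n = 6.
Overall: Cr₂O₇²⁻(aq) + 14 H⁺(aq) + 6 Hg(l) → 2 Cr³⁺(aq) + 7 H₂O(l) + 3 Hg₂²⁺(aq)
Q = [Cr³⁺]^2·[Hg₂²⁺]^3 / ([Cr₂O₇²⁻]·[H⁺]^14); log Q = 27.284.
E = E° − (0.0592/n) log Q = +0.46 − (0.0592/6)(27.284) = +0.191 V.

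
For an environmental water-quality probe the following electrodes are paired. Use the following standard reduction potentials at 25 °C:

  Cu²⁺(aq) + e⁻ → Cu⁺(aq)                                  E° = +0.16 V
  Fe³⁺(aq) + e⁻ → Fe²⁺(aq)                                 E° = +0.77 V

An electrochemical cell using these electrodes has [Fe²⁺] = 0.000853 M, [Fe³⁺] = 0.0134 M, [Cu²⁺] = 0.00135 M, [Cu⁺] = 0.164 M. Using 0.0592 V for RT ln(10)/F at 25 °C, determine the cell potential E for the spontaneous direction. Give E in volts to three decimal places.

Fe³⁺/Fe²⁺ is the cathode (higher E°), Cu²⁺/Cu⁺ the anode: E°cell = +0.77 − (+0.16) = +0.61 V, n = 1.
Overall: Fe³⁺(aq) + Cu⁺(aq) → Fe²⁺(aq) + Cu²⁺(aq)
Q = [Fe²⁺]·[Cu²⁺] / ([Fe³⁺]·[Cu⁺]); log Q = -3.281.
E = E° − (0.0592/n) log Q = +0.61 − (0.0592/1)(-3.281) = +0.804 V.

+0.804 V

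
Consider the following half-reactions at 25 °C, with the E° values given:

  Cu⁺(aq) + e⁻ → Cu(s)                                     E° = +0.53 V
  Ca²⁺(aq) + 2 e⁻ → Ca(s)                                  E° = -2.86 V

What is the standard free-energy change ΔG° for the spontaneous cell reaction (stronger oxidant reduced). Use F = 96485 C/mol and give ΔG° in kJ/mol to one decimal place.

-654.2 kJ/mol

Cu⁺/Cu (E° = +0.53 V) is the cathode; Ca²⁺/Ca (E° = -2.86 V) is the anode, so E°cell = +3.39 V.
Balancing electrons gives n = 2 (lcm of 1 and 2).
ΔG° = −nFE° = −(2)(96485)(+3.39) = -654,168 J = -654.2 kJ/mol.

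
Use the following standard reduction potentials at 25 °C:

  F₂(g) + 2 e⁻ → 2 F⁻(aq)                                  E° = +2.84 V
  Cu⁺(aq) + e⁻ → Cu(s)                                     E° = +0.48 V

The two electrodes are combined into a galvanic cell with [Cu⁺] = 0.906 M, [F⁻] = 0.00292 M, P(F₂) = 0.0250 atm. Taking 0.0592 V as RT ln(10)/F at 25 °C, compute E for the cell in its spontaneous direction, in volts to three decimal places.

F₂/F⁻ is the cathode (higher E°), Cu⁺/Cu the anode: E°cell = +2.84 − (+0.48) = +2.36 V, n = 2.
Overall: F₂(g) + 2 Cu(s) → 2 F⁻(aq) + 2 Cu⁺(aq)
Q = [F⁻]^2·[Cu⁺]^2 / (P(F₂)); log Q = -3.553.
E = E° − (0.0592/n) log Q = +2.36 − (0.0592/2)(-3.553) = +2.465 V.

+2.465 V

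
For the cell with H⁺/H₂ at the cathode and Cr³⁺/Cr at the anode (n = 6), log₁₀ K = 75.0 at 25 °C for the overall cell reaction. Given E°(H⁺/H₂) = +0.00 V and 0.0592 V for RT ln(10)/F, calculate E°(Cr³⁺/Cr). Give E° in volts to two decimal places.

E°cell = (0.0592/n)·log K = (0.0592/6)(75.0) = +0.740 V.
Since H⁺/H₂ is the cathode and Cr³⁺/Cr the anode, E°cell = E°(H⁺/H₂) − E°(Cr³⁺/Cr).
So E°(Cr³⁺/Cr) = E°(H⁺/H₂) − E°cell = (+0.00) − (+0.740) = -0.74 V.

-0.74 V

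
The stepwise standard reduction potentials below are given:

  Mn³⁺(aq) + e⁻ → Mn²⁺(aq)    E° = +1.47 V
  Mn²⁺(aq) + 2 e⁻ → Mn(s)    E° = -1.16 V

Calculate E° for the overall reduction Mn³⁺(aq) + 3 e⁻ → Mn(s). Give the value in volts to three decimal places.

Adding the free-energy changes (−nFE°) of the two steps gives −n₃FE°₃ = −n₁FE°₁ − n₂FE°₂.
E°₃ = (1×+1.47 + 2×-1.16) / 3 = (-0.850) / 3 = -0.283 V.
E° values themselves are not directly additive — weighting by electron count is essential.

-0.283 V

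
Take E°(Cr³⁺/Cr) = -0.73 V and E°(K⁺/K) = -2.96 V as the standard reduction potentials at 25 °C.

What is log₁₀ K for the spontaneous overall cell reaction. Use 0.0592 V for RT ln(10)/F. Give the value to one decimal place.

Cathode: Cr³⁺/Cr; anode: K⁺/K. E°cell = +2.23 V, n = 3.
log K = nE°cell / 0.0592 = (3)(+2.23) / 0.0592 = 113.0.

113.0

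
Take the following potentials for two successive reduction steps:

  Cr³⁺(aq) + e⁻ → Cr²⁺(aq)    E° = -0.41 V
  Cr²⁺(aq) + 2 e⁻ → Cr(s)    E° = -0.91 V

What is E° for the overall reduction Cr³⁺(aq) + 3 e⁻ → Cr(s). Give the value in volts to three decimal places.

Adding the free-energy changes (−nFE°) of the two steps gives −n₃FE°₃ = −n₁FE°₁ − n₂FE°₂.
E°₃ = (1×-0.41 + 2×-0.91) / 3 = (-2.230) / 3 = -0.743 V.
E° values themselves are not directly additive — weighting by electron count is essential.

-0.743 V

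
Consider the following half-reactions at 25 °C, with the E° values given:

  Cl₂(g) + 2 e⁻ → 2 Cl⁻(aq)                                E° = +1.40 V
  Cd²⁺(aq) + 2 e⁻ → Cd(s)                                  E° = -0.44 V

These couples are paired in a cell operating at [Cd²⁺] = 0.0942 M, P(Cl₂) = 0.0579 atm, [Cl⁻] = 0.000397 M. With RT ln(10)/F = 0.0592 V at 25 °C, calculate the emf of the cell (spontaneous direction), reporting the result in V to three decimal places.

+2.035 V

Cl₂/Cl⁻ is the cathode (higher E°), Cd²⁺/Cd the anode: E°cell = +1.40 − (-0.44) = +1.84 V, n = 2.
Overall: Cl₂(g) + Cd(s) → 2 Cl⁻(aq) + Cd²⁺(aq)
Q = [Cl⁻]^2·[Cd²⁺] / (P(Cl₂)); log Q = -6.591.
E = E° − (0.0592/n) log Q = +1.84 − (0.0592/2)(-6.591) = +2.035 V.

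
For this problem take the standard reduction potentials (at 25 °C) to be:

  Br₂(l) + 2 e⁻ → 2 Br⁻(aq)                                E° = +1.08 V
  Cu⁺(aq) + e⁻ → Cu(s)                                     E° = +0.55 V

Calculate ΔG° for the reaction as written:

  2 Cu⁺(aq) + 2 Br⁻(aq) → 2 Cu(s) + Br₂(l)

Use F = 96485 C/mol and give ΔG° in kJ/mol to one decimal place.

+102.3 kJ/mol

As written, Cu⁺/Cu is reduced (cathode) and Br₂/Br⁻ is oxidised (anode), so E°cell = (+0.55) − (+1.08) = -0.53 V.
Balancing electrons gives n = 2.
ΔG° = −nFE° = −(2)(96485)(-0.53) = 102,274 J = +102.3 kJ/mol.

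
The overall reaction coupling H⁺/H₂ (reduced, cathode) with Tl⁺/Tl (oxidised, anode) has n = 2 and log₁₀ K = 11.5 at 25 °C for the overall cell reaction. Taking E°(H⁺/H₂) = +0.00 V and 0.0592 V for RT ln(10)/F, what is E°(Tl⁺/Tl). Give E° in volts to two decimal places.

-0.34 V

E°cell = (0.0592/n)·log K = (0.0592/2)(11.5) = +0.340 V.
Since H⁺/H₂ is the cathode and Tl⁺/Tl the anode, E°cell = E°(H⁺/H₂) − E°(Tl⁺/Tl).
So E°(Tl⁺/Tl) = E°(H⁺/H₂) − E°cell = (+0.00) − (+0.340) = -0.34 V.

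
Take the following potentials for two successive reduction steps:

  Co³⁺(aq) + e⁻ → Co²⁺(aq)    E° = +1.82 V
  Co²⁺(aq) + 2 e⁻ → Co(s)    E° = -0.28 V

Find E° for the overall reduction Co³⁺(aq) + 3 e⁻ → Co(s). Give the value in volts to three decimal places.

+0.420 V

Standard free energies of sequential steps add: ΔG°₃ = ΔG°₁ + ΔG°₂, so n₃E°₃ = n₁E°₁ + n₂E°₂.
E°₃ = (1×+1.82 + 2×-0.28) / 3 = (+1.260) / 3 = +0.420 V.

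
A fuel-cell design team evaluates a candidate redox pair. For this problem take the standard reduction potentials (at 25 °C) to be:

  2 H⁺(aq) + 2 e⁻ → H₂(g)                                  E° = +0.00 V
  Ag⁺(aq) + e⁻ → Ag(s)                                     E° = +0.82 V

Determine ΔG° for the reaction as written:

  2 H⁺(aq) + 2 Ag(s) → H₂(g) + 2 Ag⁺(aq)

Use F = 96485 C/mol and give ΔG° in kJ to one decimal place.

+158.2 kJ

As written, H⁺/H₂ is reduced (cathode) and Ag⁺/Ag is oxidised (anode), so E°cell = (+0.00) − (+0.82) = -0.82 V.
Balancing electrons gives n = 2.
ΔG° = −nFE° = −(2)(96485)(-0.82) = 158,235 J = +158.2 kJ.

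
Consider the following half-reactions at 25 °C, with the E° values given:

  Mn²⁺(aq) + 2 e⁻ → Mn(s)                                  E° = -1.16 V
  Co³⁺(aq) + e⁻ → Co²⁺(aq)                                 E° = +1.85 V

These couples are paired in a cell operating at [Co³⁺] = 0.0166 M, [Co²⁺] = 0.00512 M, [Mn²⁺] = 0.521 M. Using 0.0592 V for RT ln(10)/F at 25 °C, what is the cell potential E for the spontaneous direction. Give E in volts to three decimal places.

+3.049 V

Co³⁺/Co²⁺ is the cathode (higher E°), Mn²⁺/Mn the anode: E°cell = +1.85 − (-1.16) = +3.01 V, n = 2.
Overall: 2 Co³⁺(aq) + Mn(s) → 2 Co²⁺(aq) + Mn²⁺(aq)
Q = [Co²⁺]^2·[Mn²⁺] / ([Co³⁺]^2); log Q = -1.305.
E = E° − (0.0592/n) log Q = +3.01 − (0.0592/2)(-1.305) = +3.049 V.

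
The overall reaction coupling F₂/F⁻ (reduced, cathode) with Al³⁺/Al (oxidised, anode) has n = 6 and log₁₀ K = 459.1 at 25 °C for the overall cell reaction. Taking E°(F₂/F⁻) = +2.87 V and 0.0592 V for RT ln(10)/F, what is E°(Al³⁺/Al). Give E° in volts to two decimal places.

E°cell = (0.0592/n)·log K = (0.0592/6)(459.1) = +4.530 V.
Since F₂/F⁻ is the cathode and Al³⁺/Al the anode, E°cell = E°(F₂/F⁻) − E°(Al³⁺/Al).
So E°(Al³⁺/Al) = E°(F₂/F⁻) − E°cell = (+2.87) − (+4.530) = -1.66 V.

-1.66 V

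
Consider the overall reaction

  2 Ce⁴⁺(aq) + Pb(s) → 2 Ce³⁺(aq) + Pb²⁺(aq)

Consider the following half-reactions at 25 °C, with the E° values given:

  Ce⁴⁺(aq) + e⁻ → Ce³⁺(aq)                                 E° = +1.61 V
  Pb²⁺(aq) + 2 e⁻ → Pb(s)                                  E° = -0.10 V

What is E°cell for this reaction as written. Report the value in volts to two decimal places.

The Ce⁴⁺/Ce³⁺ couple has the higher reduction potential, so it is the cathode; Pb²⁺/Pb is oxidised at the anode.
E°cell = E°(cathode) − E°(anode) = (+1.61) − (-0.10) = +1.71 V.

+1.71 V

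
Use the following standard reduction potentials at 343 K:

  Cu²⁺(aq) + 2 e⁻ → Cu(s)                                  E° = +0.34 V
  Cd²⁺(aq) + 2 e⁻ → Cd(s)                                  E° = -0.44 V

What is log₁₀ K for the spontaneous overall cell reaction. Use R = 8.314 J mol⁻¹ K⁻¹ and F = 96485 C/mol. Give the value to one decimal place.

22.9

Cathode: Cu²⁺/Cu; anode: Cd²⁺/Cd. E°cell = (+0.34) − (-0.44) = +0.78 V, with n = 2.
ΔG° = −nFE° = −RT ln K, so ln K = nFE°/(RT) = (2)(96485)(+0.78) / ((8.314)(343)) = 52.781.
log₁₀ K = 52.781 / ln 10 = 22.9.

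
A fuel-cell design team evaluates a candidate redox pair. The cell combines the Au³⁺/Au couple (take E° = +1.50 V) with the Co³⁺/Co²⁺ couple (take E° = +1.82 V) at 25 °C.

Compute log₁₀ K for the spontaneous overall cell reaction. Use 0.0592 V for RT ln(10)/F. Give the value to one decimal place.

16.2

Cathode: Co³⁺/Co²⁺; anode: Au³⁺/Au. E°cell = +0.32 V, n = 3.
log K = nE°cell / 0.0592 = (3)(+0.32) / 0.0592 = 16.2.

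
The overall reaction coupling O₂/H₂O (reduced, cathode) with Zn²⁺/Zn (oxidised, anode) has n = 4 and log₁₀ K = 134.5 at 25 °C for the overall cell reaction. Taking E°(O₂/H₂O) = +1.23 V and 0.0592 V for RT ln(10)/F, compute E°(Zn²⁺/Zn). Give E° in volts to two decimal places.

E°cell = (0.0592/n)·log K = (0.0592/4)(134.5) = +1.991 V.
Since O₂/H₂O is the cathode and Zn²⁺/Zn the anode, E°cell = E°(O₂/H₂O) − E°(Zn²⁺/Zn).
So E°(Zn²⁺/Zn) = E°(O₂/H₂O) − E°cell = (+1.23) − (+1.991) = -0.76 V.

-0.76 V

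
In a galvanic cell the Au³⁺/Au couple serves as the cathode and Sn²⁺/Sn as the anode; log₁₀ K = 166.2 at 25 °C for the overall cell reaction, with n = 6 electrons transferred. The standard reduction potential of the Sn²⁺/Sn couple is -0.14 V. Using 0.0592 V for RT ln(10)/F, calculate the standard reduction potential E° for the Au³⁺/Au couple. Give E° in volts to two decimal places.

E°cell = (0.0592/n)·log K = (0.0592/6)(166.2) = +1.640 V.
Since Au³⁺/Au is the cathode and Sn²⁺/Sn the anode, E°cell = E°(Au³⁺/Au) − E°(Sn²⁺/Sn).
So E°(Au³⁺/Au) = E°cell + E°(Sn²⁺/Sn) = +1.640 + (-0.14) = +1.50 V.

+1.50 V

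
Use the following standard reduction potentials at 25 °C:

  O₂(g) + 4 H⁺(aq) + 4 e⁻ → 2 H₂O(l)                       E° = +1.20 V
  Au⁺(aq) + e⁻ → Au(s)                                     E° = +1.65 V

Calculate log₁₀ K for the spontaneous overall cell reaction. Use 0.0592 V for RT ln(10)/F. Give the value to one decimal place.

30.4

Cathode: Au⁺/Au; anode: O₂/H₂O. E°cell = +0.45 V, n = 4.
log K = nE°cell / 0.0592 = (4)(+0.45) / 0.0592 = 30.4.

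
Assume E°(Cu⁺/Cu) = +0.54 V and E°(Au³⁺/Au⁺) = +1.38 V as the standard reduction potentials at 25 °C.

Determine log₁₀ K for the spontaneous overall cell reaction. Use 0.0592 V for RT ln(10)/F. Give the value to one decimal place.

28.4

Cathode: Au³⁺/Au⁺; anode: Cu⁺/Cu. E°cell = +0.84 V, n = 2.
log K = nE°cell / 0.0592 = (2)(+0.84) / 0.0592 = 28.4.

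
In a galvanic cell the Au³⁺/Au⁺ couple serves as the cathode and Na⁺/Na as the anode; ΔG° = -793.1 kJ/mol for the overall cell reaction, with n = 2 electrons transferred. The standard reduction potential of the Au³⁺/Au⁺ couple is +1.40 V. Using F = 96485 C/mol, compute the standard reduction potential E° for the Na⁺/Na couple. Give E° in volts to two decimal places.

-2.71 V

E°cell = −ΔG°/(nF) = −(-793.1×10³)/((2)(96485)) = +4.110 V.
Since Au³⁺/Au⁺ is the cathode and Na⁺/Na the anode, E°cell = E°(Au³⁺/Au⁺) − E°(Na⁺/Na).
So E°(Na⁺/Na) = E°(Au³⁺/Au⁺) − E°cell = (+1.40) − (+4.110) = -2.71 V.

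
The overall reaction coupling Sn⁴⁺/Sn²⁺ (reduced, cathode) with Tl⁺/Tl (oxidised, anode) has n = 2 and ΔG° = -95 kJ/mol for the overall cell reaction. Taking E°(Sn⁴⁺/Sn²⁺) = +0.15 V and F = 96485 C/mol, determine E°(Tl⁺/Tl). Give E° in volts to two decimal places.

E°cell = −ΔG°/(nF) = −(-95×10³)/((2)(96485)) = +0.492 V.
Since Sn⁴⁺/Sn²⁺ is the cathode and Tl⁺/Tl the anode, E°cell = E°(Sn⁴⁺/Sn²⁺) − E°(Tl⁺/Tl).
So E°(Tl⁺/Tl) = E°(Sn⁴⁺/Sn²⁺) − E°cell = (+0.15) − (+0.492) = -0.34 V.

-0.34 V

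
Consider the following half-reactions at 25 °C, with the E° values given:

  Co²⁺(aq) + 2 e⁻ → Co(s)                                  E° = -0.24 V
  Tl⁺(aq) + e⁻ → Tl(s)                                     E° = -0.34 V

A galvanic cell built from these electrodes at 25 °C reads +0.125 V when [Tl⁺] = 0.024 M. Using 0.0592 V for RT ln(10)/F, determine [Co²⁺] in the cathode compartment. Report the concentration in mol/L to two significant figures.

0.0040 M

Co²⁺/Co is the cathode, Tl⁺/Tl the anode: E°cell = +0.10 V, n = 2.
Overall reaction: Co²⁺(aq) + 2 Tl(s) → Co(s) + 2 Tl⁺(aq); Q = [Tl⁺]^2/[Co²⁺]^1.
From E = E° − (0.0592/n) log Q: log Q = (E° − E)·n/0.0592 = (+0.10 − (+0.125))·2/0.0592 = -0.8446.
So 1·log[Co²⁺] = 2·log(0.024) − log Q = -3.2396 − (-0.8446) = -2.3950; [Co²⁺] = 10^(-2.3950) ≈ 0.0040 M.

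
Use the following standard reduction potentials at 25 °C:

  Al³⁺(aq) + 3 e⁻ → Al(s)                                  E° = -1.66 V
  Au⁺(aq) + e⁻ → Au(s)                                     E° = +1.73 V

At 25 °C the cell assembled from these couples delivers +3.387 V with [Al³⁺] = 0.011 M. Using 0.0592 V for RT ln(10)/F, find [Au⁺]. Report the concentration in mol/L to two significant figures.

Au⁺/Au is the cathode, Al³⁺/Al the anode: E°cell = +3.39 V, n = 3.
Overall reaction: 3 Au⁺(aq) + Al(s) → 3 Au(s) + Al³⁺(aq); Q = [Al³⁺]^1/[Au⁺]^3.
From E = E° − (0.0592/n) log Q: log Q = (E° − E)·n/0.0592 = (+3.39 − (+3.387))·3/0.0592 = 0.1520.
So 3·log[Au⁺] = 1·log(0.011) − log Q = -1.9586 − (0.1520) = -2.1106; log[Au⁺] = -2.1106 / 3 = -0.7035; [Au⁺] = 10^(-0.7035) ≈ 0.20 M.

0.20 M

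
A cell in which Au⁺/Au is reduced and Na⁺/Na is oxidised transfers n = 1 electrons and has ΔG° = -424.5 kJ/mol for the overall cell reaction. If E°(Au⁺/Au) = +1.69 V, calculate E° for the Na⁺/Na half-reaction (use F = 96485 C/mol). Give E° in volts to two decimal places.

-2.71 V

E°cell = −ΔG°/(nF) = −(-424.5×10³)/((1)(96485)) = +4.400 V.
Since Au⁺/Au is the cathode and Na⁺/Na the anode, E°cell = E°(Au⁺/Au) − E°(Na⁺/Na).
So E°(Na⁺/Na) = E°(Au⁺/Au) − E°cell = (+1.69) − (+4.400) = -2.71 V.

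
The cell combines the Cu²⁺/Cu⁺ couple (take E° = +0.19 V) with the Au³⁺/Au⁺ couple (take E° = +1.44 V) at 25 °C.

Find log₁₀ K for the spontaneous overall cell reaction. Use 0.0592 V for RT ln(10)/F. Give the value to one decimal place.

42.2

Cathode: Au³⁺/Au⁺; anode: Cu²⁺/Cu⁺. E°cell = +1.25 V, n = 2.
log K = nE°cell / 0.0592 = (2)(+1.25) / 0.0592 = 42.2.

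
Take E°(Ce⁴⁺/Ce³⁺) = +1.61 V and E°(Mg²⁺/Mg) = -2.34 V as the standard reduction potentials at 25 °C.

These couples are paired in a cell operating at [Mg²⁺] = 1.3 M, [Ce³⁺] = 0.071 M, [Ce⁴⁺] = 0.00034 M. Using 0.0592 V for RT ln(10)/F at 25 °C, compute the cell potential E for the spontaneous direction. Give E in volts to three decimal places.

Ce⁴⁺/Ce³⁺ is the cathode (higher E°), Mg²⁺/Mg the anode: E°cell = +1.61 − (-2.34) = +3.95 V, n = 2.
Overall: 2 Ce⁴⁺(aq) + Mg(s) → 2 Ce³⁺(aq) + Mg²⁺(aq)
Q = [Ce³⁺]^2·[Mg²⁺] / ([Ce⁴⁺]^2); log Q = 4.754.
E = E° − (0.0592/n) log Q = +3.95 − (0.0592/2)(4.754) = +3.809 V.

+3.809 V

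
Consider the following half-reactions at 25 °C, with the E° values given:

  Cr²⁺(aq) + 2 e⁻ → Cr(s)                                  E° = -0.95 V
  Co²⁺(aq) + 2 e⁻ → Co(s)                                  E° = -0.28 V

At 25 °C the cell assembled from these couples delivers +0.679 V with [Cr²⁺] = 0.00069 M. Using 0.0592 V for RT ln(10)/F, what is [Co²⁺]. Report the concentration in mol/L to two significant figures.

Co²⁺/Co is the cathode, Cr²⁺/Cr the anode: E°cell = +0.67 V, n = 2.
Overall reaction: Co²⁺(aq) + Cr(s) → Co(s) + Cr²⁺(aq); Q = [Cr²⁺]^1/[Co²⁺]^1.
From E = E° − (0.0592/n) log Q: log Q = (E° − E)·n/0.0592 = (+0.67 − (+0.679))·2/0.0592 = -0.3041.
So 1·log[Co²⁺] = 1·log(0.00069) − log Q = -3.1612 − (-0.3041) = -2.8571; [Co²⁺] = 10^(-2.8571) ≈ 0.0014 M.

0.0014 M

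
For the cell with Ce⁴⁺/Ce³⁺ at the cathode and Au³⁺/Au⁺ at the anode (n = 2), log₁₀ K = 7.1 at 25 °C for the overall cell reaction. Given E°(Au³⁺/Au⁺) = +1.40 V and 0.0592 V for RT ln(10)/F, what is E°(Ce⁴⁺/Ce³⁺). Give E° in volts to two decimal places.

+1.61 V

E°cell = (0.0592/n)·log K = (0.0592/2)(7.1) = +0.210 V.
Since Ce⁴⁺/Ce³⁺ is the cathode and Au³⁺/Au⁺ the anode, E°cell = E°(Ce⁴⁺/Ce³⁺) − E°(Au³⁺/Au⁺).
So E°(Ce⁴⁺/Ce³⁺) = E°cell + E°(Au³⁺/Au⁺) = +0.210 + (+1.40) = +1.61 V.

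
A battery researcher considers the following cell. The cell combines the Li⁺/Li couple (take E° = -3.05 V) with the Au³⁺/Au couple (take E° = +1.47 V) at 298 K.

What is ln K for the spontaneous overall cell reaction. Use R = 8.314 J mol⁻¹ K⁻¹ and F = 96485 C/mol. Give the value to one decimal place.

528.1

Cathode: Au³⁺/Au; anode: Li⁺/Li. E°cell = (+1.47) − (-3.05) = +4.52 V, with n = 3.
ΔG° = −nFE° = −RT ln K, so ln K = nFE°/(RT) = (3)(96485)(+4.52) / ((8.314)(298)) = 528.072.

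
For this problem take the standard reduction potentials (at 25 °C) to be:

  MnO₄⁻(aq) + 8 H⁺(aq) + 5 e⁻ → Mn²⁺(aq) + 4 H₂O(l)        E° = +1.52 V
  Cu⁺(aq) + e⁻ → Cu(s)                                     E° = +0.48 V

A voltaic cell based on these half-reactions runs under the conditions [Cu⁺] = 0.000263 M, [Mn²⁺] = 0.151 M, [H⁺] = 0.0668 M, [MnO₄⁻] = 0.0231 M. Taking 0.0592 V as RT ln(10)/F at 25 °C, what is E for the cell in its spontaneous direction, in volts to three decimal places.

+1.131 V

MnO₄⁻/Mn²⁺ is the cathode (higher E°), Cu⁺/Cu the anode: E°cell = +1.52 − (+0.48) = +1.04 V, n = 5.
Overall: MnO₄⁻(aq) + 8 H⁺(aq) + 5 Cu(s) → Mn²⁺(aq) + 4 H₂O(l) + 5 Cu⁺(aq)
Q = [Mn²⁺]·[Cu⁺]^5 / ([MnO₄⁻]·[H⁺]^8); log Q = -7.683.
E = E° − (0.0592/n) log Q = +1.04 − (0.0592/5)(-7.683) = +1.131 V.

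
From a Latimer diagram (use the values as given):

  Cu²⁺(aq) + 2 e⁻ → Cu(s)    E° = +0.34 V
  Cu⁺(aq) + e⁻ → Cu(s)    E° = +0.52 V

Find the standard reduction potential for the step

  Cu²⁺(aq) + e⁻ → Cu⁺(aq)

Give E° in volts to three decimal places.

+0.160 V

Sequential free energies add, so n₃E°₃ = n₁E°₁ + n₂E°₂.
With n₃ = 2, and the known step contributing 1×(+0.52) V, the unknown satisfies 1·E° = 2×(+0.34) − 1×(+0.52) = +0.160.
E° = +0.160 / 1 = +0.160 V.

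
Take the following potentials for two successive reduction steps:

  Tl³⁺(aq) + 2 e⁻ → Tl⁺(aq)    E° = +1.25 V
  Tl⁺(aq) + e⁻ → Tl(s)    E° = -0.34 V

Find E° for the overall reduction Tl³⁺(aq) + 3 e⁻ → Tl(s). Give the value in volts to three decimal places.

+0.720 V

Since ΔG° = −nFE° is additive over sequential reductions, n₃E°₃ = n₁E°₁ + n₂E°₂.
E°₃ = (2×+1.25 + 1×-0.34) / 3 = (+2.160) / 3 = +0.720 V.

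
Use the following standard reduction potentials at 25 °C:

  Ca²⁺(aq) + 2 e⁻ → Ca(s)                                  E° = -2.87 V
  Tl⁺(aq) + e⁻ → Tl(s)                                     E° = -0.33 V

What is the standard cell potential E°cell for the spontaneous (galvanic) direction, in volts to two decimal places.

The Tl⁺/Tl couple has the higher reduction potential, so it is the cathode; Ca²⁺/Ca is oxidised at the anode.
E°cell = E°(cathode) − E°(anode) = (-0.33) − (-2.87) = +2.54 V.

+2.54 V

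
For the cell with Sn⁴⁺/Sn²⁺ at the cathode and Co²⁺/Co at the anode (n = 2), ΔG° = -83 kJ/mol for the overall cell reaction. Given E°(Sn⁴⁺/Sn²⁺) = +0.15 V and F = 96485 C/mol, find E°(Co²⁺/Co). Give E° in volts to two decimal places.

E°cell = −ΔG°/(nF) = −(-83×10³)/((2)(96485)) = +0.430 V.
Since Sn⁴⁺/Sn²⁺ is the cathode and Co²⁺/Co the anode, E°cell = E°(Sn⁴⁺/Sn²⁺) − E°(Co²⁺/Co).
So E°(Co²⁺/Co) = E°(Sn⁴⁺/Sn²⁺) − E°cell = (+0.15) − (+0.430) = -0.28 V.

-0.28 V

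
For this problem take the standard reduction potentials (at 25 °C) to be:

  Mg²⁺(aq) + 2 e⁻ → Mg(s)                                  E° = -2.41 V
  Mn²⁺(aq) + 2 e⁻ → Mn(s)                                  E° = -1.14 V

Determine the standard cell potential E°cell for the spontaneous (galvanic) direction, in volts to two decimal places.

+1.27 V

The Mn²⁺/Mn couple has the higher reduction potential, so it is the cathode; Mg²⁺/Mg is oxidised at the anode.
E°cell = E°(cathode) − E°(anode) = (-1.14) − (-2.41) = +1.27 V.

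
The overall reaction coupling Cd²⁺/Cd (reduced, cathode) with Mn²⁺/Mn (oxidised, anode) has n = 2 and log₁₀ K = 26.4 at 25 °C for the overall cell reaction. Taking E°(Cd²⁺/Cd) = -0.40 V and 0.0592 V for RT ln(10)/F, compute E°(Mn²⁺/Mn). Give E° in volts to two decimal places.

E°cell = (0.0592/n)·log K = (0.0592/2)(26.4) = +0.781 V.
Since Cd²⁺/Cd is the cathode and Mn²⁺/Mn the anode, E°cell = E°(Cd²⁺/Cd) − E°(Mn²⁺/Mn).
So E°(Mn²⁺/Mn) = E°(Cd²⁺/Cd) − E°cell = (-0.40) − (+0.781) = -1.18 V.

-1.18 V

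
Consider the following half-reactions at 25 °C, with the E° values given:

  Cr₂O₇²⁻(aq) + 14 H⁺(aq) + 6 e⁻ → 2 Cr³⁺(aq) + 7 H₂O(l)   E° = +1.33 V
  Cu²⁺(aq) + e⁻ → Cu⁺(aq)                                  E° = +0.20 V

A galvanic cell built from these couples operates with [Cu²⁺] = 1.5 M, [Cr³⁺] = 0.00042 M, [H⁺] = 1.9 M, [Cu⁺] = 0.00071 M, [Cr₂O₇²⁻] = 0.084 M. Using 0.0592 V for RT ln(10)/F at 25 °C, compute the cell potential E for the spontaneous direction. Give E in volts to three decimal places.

Cr₂O₇²⁻/Cr³⁺ is the cathode (higher E°), Cu²⁺/Cu⁺ the anode: E°cell = +1.33 − (+0.20) = +1.13 V, n = 6.
Overall: Cr₂O₇²⁻(aq) + 14 H⁺(aq) + 6 Cu⁺(aq) → 2 Cr³⁺(aq) + 7 H₂O(l) + 6 Cu²⁺(aq)
Q = [Cr³⁺]^2·[Cu²⁺]^6 / ([Cr₂O₇²⁻]·[H⁺]^14·[Cu⁺]^6); log Q = 10.369.
E = E° − (0.0592/n) log Q = +1.13 − (0.0592/6)(10.369) = +1.028 V.

+1.028 V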